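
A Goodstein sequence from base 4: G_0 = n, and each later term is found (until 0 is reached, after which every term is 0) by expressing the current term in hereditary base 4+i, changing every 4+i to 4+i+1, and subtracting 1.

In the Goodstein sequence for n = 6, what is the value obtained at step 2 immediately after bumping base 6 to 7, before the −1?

i=0: 6 = 4 + 2 (b=4); 4→5: 5 + 2 = 7; 7−1 = 6
i=1: 6 = 5 + 1 (b=5); 5→6: 6 + 1 = 7; 7−1 = 6
i=2: 6 = 6 (b=6); 6→7: 7 = 7; 7−1 = 6

7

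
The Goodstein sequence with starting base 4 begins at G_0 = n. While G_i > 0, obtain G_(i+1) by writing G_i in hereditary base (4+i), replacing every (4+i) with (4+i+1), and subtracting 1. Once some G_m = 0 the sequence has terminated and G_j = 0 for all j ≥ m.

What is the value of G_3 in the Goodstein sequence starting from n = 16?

16 —HB4→ 4^2 —bump→ 5^2 = 25 —(−1)→ 24
24 —HB5→ 4·5 + 4 —bump→ 4·6 + 4 = 28 —(−1)→ 27
27 —HB6→ 4·6 + 3 —bump→ 4·7 + 3 = 31 —(−1)→ 30
30 —HB7→ 4·7 + 2 —bump→ 4·8 + 2 = 34 —(−1)→ 33

30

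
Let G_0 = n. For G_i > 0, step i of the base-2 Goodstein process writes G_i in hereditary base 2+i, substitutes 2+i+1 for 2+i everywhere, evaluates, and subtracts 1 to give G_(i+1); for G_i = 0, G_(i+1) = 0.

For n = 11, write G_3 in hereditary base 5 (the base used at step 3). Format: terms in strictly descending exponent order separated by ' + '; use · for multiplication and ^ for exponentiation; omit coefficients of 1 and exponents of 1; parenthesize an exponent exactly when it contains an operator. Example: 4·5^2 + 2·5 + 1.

5^(5 + 1) + 2

(0) 11|_2 = 2^(2 + 1) + 2 + 1 ↦ 3^(3 + 1) + 3 + 1|_3 = 85 ⇒ 84
(1) 84|_3 = 3^(3 + 1) + 3 ↦ 4^(4 + 1) + 4|_4 = 1028 ⇒ 1027
(2) 1027|_4 = 4^(4 + 1) + 3 ↦ 5^(5 + 1) + 3|_5 = 15628 ⇒ 15627
(3) 15627|_5 = 5^(5 + 1) + 2 ↦ 6^(6 + 1) + 2|_6 = 279938 ⇒ 279937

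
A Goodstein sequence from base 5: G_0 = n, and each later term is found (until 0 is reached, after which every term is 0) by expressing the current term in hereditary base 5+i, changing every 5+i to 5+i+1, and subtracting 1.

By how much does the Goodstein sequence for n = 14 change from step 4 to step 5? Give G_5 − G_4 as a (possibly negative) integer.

step 0: 14 = 2·5 + 4; sub 6 for 5: 2·6 + 4; = 16; G_1 = 16−1 = 15
step 1: 15 = 2·6 + 3; sub 7 for 6: 2·7 + 3; = 17; G_2 = 17−1 = 16
step 2: 16 = 2·7 + 2; sub 8 for 7: 2·8 + 2; = 18; G_3 = 18−1 = 17
step 3: 17 = 2·8 + 1; sub 9 for 8: 2·9 + 1; = 19; G_4 = 19−1 = 18
step 4: 18 = 2·9; sub 10 for 9: 2·10; = 20; G_5 = 20−1 = 19

1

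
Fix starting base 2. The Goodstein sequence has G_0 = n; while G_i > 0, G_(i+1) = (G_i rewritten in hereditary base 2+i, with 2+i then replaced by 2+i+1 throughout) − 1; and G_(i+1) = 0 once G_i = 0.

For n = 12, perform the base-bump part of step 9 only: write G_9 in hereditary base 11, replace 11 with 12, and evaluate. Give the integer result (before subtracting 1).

12 —HB2→ 2^(2 + 1) + 2^2 —bump→ 3^(3 + 1) + 3^3 = 108 —(−1)→ 107
107 —HB3→ 3^(3 + 1) + 2·3^2 + 2·3 + 2 —bump→ 4^(4 + 1) + 2·4^2 + 2·4 + 2 = 1066 —(−1)→ 1065
1065 —HB4→ 4^(4 + 1) + 2·4^2 + 2·4 + 1 —bump→ 5^(5 + 1) + 2·5^2 + 2·5 + 1 = 15686 —(−1)→ 15685
15685 —HB5→ 5^(5 + 1) + 2·5^2 + 2·5 —bump→ 6^(6 + 1) + 2·6^2 + 2·6 = 280020 —(−1)→ 280019
280019 —HB6→ 6^(6 + 1) + 2·6^2 + 6 + 5 —bump→ 7^(7 + 1) + 2·7^2 + 7 + 5 = 5764911 —(−1)→ 5764910
5764910 —HB7→ 7^(7 + 1) + 2·7^2 + 7 + 4 —bump→ 8^(8 + 1) + 2·8^2 + 8 + 4 = 134217868 —(−1)→ 134217867
134217867 —HB8→ 8^(8 + 1) + 2·8^2 + 8 + 3 —bump→ 9^(9 + 1) + 2·9^2 + 9 + 3 = 3486784575 —(−1)→ 3486784574
3486784574 —HB9→ 9^(9 + 1) + 2·9^2 + 9 + 2 —bump→ 10^(10 + 1) + 2·10^2 + 10 + 2 = 100000000212 —(−1)→ 100000000211
100000000211 —HB10→ 10^(10 + 1) + 2·10^2 + 10 + 1 —bump→ 11^(11 + 1) + 2·11^2 + 11 + 1 = 3138428376975 —(−1)→ 3138428376974

106993205379372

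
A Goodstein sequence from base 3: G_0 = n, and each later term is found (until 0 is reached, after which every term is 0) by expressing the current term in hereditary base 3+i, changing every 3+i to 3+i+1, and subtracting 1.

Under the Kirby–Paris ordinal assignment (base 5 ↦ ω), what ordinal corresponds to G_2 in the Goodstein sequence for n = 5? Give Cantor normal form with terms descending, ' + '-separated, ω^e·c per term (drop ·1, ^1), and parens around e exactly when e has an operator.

(0) 5|_3 = 3 + 2 ↦ 4 + 2|_4 = 6 ⇒ 5
(1) 5|_4 = 4 + 1 ↦ 5 + 1|_5 = 6 ⇒ 5
(2) 5|_5 = 5 ↦ 6|_6 = 6 ⇒ 5

ω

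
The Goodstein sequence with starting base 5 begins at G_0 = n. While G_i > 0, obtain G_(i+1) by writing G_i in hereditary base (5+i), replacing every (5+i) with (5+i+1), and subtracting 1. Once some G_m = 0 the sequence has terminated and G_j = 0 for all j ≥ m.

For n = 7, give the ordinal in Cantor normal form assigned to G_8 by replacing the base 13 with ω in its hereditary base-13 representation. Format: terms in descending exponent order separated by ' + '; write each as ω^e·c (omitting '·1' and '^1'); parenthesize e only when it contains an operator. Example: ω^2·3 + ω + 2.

G_0=7  [base 5] 5 + 2  →[5↦6]→  6 + 2 = 8  −1 ⇒ G_1=7
G_1=7  [base 6] 6 + 1  →[6↦7]→  7 + 1 = 8  −1 ⇒ G_2=7
G_2=7  [base 7] 7  →[7↦8]→  8 = 8  −1 ⇒ G_3=7
G_3=7  [base 8] 7  →[8↦9]→  7 = 7  −1 ⇒ G_4=6
G_4=6  [base 9] 6  →[9↦10]→  6 = 6  −1 ⇒ G_5=5
G_5=5  [base 10] 5  →[10↦11]→  5 = 5  −1 ⇒ G_6=4
G_6=4  [base 11] 4  →[11↦12]→  4 = 4  −1 ⇒ G_7=3
G_7=3  [base 12] 3  →[12↦13]→  3 = 3  −1 ⇒ G_8=2

2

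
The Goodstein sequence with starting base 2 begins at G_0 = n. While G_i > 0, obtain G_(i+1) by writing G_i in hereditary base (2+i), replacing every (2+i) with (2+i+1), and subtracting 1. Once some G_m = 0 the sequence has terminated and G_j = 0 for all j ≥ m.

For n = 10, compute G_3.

15625

base 2: 10 = 2^(2 + 1) + 2; at 3: 3^(3 + 1) + 3 = 84; next = 83
base 3: 83 = 3^(3 + 1) + 2; at 4: 4^(4 + 1) + 2 = 1026; next = 1025
base 4: 1025 = 4^(4 + 1) + 1; at 5: 5^(5 + 1) + 1 = 15626; next = 15625
base 5: 15625 = 5^(5 + 1); at 6: 6^(6 + 1) = 279936; next = 279935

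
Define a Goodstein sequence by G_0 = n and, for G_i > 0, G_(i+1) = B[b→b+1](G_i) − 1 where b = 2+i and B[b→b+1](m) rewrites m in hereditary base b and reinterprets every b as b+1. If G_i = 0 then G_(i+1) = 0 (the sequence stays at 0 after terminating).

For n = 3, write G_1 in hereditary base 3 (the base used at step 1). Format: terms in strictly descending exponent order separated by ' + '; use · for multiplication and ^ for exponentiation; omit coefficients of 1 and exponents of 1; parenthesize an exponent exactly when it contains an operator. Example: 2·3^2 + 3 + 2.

3

G_0 = 3. HB_2(3) = 2 + 1. Bump = 4. G_1 = 3.
G_1 = 3. HB_3(3) = 3. Bump = 4. G_2 = 3.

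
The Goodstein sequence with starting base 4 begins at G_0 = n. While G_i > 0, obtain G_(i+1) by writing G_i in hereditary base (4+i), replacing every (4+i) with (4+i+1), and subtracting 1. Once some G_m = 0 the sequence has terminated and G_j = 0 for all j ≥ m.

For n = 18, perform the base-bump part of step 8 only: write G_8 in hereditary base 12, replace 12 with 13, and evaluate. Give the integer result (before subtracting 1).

79

18 —HB4→ 4^2 + 2 —bump→ 5^2 + 2 = 27 —(−1)→ 26
26 —HB5→ 5^2 + 1 —bump→ 6^2 + 1 = 37 —(−1)→ 36
36 —HB6→ 6^2 —bump→ 7^2 = 49 —(−1)→ 48
48 —HB7→ 6·7 + 6 —bump→ 6·8 + 6 = 54 —(−1)→ 53
53 —HB8→ 6·8 + 5 —bump→ 6·9 + 5 = 59 —(−1)→ 58
58 —HB9→ 6·9 + 4 —bump→ 6·10 + 4 = 64 —(−1)→ 63
63 —HB10→ 6·10 + 3 —bump→ 6·11 + 3 = 69 —(−1)→ 68
68 —HB11→ 6·11 + 2 —bump→ 6·12 + 2 = 74 —(−1)→ 73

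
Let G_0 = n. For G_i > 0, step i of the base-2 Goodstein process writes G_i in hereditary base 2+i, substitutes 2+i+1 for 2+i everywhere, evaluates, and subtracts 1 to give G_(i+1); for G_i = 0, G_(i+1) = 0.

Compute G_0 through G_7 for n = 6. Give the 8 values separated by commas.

6, 29, 257, 3125, 46655, 98039, 187243, 332147

i=0: 6 = 2^2 + 2 (b=2); 2→3: 3^3 + 3 = 30; 30−1 = 29
i=1: 29 = 3^3 + 2 (b=3); 3→4: 4^4 + 2 = 258; 258−1 = 257
i=2: 257 = 4^4 + 1 (b=4); 4→5: 5^5 + 1 = 3126; 3126−1 = 3125
i=3: 3125 = 5^5 (b=5); 5→6: 6^6 = 46656; 46656−1 = 46655
i=4: 46655 = 5·6^5 + 5·6^4 + 5·6^3 + 5·6^2 + 5·6 + 5 (b=6); 6→7: 5·7^5 + 5·7^4 + 5·7^3 + 5·7^2 + 5·7 + 5 = 98040; 98040−1 = 98039
i=5: 98039 = 5·7^5 + 5·7^4 + 5·7^3 + 5·7^2 + 5·7 + 4 (b=7); 7→8: 5·8^5 + 5·8^4 + 5·8^3 + 5·8^2 + 5·8 + 4 = 187244; 187244−1 = 187243
i=6: 187243 = 5·8^5 + 5·8^4 + 5·8^3 + 5·8^2 + 5·8 + 3 (b=8); 8→9: 5·9^5 + 5·9^4 + 5·9^3 + 5·9^2 + 5·9 + 3 = 332148; 332148−1 = 332147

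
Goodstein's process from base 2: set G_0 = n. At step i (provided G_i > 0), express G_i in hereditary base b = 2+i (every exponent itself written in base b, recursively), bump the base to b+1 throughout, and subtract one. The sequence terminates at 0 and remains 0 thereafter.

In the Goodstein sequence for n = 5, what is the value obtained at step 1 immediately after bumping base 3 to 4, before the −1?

256

base 2: 5 = 2^2 + 1; at 3: 3^3 + 1 = 28; next = 27
base 3: 27 = 3^3; at 4: 4^4 = 256; next = 255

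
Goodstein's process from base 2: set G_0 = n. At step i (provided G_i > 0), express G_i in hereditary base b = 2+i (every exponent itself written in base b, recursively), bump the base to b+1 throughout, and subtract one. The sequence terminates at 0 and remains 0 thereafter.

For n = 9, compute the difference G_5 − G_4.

2331083

step 0: 9 = 2^(2 + 1) + 1; sub 3 for 2: 3^(3 + 1) + 1; = 82; G_1 = 82−1 = 81
step 1: 81 = 3^(3 + 1); sub 4 for 3: 4^(4 + 1); = 1024; G_2 = 1024−1 = 1023
step 2: 1023 = 3·4^4 + 3·4^3 + 3·4^2 + 3·4 + 3; sub 5 for 4: 3·5^5 + 3·5^3 + 3·5^2 + 3·5 + 3; = 9843; G_3 = 9843−1 = 9842
step 3: 9842 = 3·5^5 + 3·5^3 + 3·5^2 + 3·5 + 2; sub 6 for 5: 3·6^6 + 3·6^3 + 3·6^2 + 3·6 + 2; = 140744; G_4 = 140744−1 = 140743
step 4: 140743 = 3·6^6 + 3·6^3 + 3·6^2 + 3·6 + 1; sub 7 for 6: 3·7^7 + 3·7^3 + 3·7^2 + 3·7 + 1; = 2471827; G_5 = 2471827−1 = 2471826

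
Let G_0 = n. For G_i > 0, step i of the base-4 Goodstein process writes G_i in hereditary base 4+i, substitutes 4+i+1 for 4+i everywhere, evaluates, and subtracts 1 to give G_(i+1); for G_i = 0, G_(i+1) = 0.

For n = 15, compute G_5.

G_0=15  [base 4] 3·4 + 3  →[4↦5]→  3·5 + 3 = 18  −1 ⇒ G_1=17
G_1=17  [base 5] 3·5 + 2  →[5↦6]→  3·6 + 2 = 20  −1 ⇒ G_2=19
G_2=19  [base 6] 3·6 + 1  →[6↦7]→  3·7 + 1 = 22  −1 ⇒ G_3=21
G_3=21  [base 7] 3·7  →[7↦8]→  3·8 = 24  −1 ⇒ G_4=23
G_4=23  [base 8] 2·8 + 7  →[8↦9]→  2·9 + 7 = 25  −1 ⇒ G_5=24
G_5=24  [base 9] 2·9 + 6  →[9↦10]→  2·10 + 6 = 26  −1 ⇒ G_6=25

24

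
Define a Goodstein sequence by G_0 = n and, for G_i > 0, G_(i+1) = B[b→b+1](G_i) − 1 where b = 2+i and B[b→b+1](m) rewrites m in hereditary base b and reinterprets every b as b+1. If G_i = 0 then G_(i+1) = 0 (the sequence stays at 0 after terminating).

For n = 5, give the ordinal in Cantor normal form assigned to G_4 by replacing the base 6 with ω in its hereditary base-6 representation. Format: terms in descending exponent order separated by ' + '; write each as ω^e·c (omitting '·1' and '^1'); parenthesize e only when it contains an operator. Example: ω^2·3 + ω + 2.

ω^3·3 + ω^2·3 + ω·3 + 1

5 —HB2→ 2^2 + 1 —bump→ 3^3 + 1 = 28 —(−1)→ 27
27 —HB3→ 3^3 —bump→ 4^4 = 256 —(−1)→ 255
255 —HB4→ 3·4^3 + 3·4^2 + 3·4 + 3 —bump→ 3·5^3 + 3·5^2 + 3·5 + 3 = 468 —(−1)→ 467
467 —HB5→ 3·5^3 + 3·5^2 + 3·5 + 2 —bump→ 3·6^3 + 3·6^2 + 3·6 + 2 = 776 —(−1)→ 775
775 —HB6→ 3·6^3 + 3·6^2 + 3·6 + 1 —bump→ 3·7^3 + 3·7^2 + 3·7 + 1 = 1198 —(−1)→ 1197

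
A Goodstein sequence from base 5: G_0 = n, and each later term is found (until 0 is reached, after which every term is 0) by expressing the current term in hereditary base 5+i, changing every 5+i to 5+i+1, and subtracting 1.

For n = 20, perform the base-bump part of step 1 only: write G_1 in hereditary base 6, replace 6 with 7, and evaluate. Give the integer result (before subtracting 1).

G_0 = 20. HB_5(20) = 4·5. Bump = 24. G_1 = 23.
G_1 = 23. HB_6(23) = 3·6 + 5. Bump = 26. G_2 = 25.

26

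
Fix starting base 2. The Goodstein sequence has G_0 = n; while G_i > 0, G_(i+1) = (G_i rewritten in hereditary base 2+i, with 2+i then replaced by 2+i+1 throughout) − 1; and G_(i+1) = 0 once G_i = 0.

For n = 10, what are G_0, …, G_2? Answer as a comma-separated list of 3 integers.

step 0: 10 = 2^(2 + 1) + 2; sub 3 for 2: 3^(3 + 1) + 3; = 84; G_1 = 84−1 = 83
step 1: 83 = 3^(3 + 1) + 2; sub 4 for 3: 4^(4 + 1) + 2; = 1026; G_2 = 1026−1 = 1025

10, 83, 1025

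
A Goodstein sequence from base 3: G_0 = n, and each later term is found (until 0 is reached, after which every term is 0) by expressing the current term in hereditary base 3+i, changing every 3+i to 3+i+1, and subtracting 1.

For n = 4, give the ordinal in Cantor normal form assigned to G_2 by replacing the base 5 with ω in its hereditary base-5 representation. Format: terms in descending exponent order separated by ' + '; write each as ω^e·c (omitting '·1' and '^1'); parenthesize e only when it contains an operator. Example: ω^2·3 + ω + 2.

[0] 4 ≡ 3 + 1 (base 3). Lift 4: 5. −1: 4.
[1] 4 ≡ 4 (base 4). Lift 5: 5. −1: 4.

4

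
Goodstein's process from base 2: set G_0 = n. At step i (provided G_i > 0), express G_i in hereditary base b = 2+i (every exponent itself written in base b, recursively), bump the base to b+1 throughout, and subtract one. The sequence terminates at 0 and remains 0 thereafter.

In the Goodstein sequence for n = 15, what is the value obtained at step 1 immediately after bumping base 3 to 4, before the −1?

G_0 = 15. HB_2(15) = 2^(2 + 1) + 2^2 + 2 + 1. Bump = 112. G_1 = 111.
G_1 = 111. HB_3(111) = 3^(3 + 1) + 3^3 + 3. Bump = 1284. G_2 = 1283.

1284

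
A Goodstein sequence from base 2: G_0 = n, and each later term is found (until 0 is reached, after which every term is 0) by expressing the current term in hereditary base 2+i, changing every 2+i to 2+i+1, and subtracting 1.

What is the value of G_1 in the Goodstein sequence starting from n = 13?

108

G_0=13  [base 2] 2^(2 + 1) + 2^2 + 1  →[2↦3]→  3^(3 + 1) + 3^3 + 1 = 109  −1 ⇒ G_1=108
G_1=108  [base 3] 3^(3 + 1) + 3^3  →[3↦4]→  4^(4 + 1) + 4^4 = 1280  −1 ⇒ G_2=1279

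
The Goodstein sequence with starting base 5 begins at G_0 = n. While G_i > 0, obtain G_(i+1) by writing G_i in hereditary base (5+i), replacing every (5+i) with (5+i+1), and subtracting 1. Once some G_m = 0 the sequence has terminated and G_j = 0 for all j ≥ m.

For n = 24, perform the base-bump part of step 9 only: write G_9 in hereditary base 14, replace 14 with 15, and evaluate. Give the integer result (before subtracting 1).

i=0: 24 = 4·5 + 4 (b=5); 5→6: 4·6 + 4 = 28; 28−1 = 27
i=1: 27 = 4·6 + 3 (b=6); 6→7: 4·7 + 3 = 31; 31−1 = 30
i=2: 30 = 4·7 + 2 (b=7); 7→8: 4·8 + 2 = 34; 34−1 = 33
i=3: 33 = 4·8 + 1 (b=8); 8→9: 4·9 + 1 = 37; 37−1 = 36
i=4: 36 = 4·9 (b=9); 9→10: 4·10 = 40; 40−1 = 39
i=5: 39 = 3·10 + 9 (b=10); 10→11: 3·11 + 9 = 42; 42−1 = 41
i=6: 41 = 3·11 + 8 (b=11); 11→12: 3·12 + 8 = 44; 44−1 = 43
i=7: 43 = 3·12 + 7 (b=12); 12→13: 3·13 + 7 = 46; 46−1 = 45
i=8: 45 = 3·13 + 6 (b=13); 13→14: 3·14 + 6 = 48; 48−1 = 47

50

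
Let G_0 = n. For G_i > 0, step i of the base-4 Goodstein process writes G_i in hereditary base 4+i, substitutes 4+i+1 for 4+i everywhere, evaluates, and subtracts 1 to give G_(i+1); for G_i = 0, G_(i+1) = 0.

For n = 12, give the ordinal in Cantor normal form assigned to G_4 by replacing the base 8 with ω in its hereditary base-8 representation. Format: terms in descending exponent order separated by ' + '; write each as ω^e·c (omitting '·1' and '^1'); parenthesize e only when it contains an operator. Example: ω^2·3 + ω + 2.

ω·2 + 1

G_0=12  [base 4] 3·4  →[4↦5]→  3·5 = 15  −1 ⇒ G_1=14
G_1=14  [base 5] 2·5 + 4  →[5↦6]→  2·6 + 4 = 16  −1 ⇒ G_2=15
G_2=15  [base 6] 2·6 + 3  →[6↦7]→  2·7 + 3 = 17  −1 ⇒ G_3=16
G_3=16  [base 7] 2·7 + 2  →[7↦8]→  2·8 + 2 = 18  −1 ⇒ G_4=17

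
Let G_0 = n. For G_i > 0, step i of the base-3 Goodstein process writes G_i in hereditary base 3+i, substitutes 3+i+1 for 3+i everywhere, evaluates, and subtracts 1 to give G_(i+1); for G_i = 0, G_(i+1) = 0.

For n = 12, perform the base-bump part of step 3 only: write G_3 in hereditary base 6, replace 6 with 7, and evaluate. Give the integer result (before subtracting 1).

G_0=12  [base 3] 3^2 + 3  →[3↦4]→  4^2 + 4 = 20  −1 ⇒ G_1=19
G_1=19  [base 4] 4^2 + 3  →[4↦5]→  5^2 + 3 = 28  −1 ⇒ G_2=27
G_2=27  [base 5] 5^2 + 2  →[5↦6]→  6^2 + 2 = 38  −1 ⇒ G_3=37
G_3=37  [base 6] 6^2 + 1  →[6↦7]→  7^2 + 1 = 50  −1 ⇒ G_4=49

50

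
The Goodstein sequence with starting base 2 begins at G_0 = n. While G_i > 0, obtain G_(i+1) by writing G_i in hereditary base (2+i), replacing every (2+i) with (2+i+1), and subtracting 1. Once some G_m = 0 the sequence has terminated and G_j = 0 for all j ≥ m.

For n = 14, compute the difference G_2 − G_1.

i=0: 14 = 2^(2 + 1) + 2^2 + 2 (b=2); 2→3: 3^(3 + 1) + 3^3 + 3 = 111; 111−1 = 110
i=1: 110 = 3^(3 + 1) + 3^3 + 2 (b=3); 3→4: 4^(4 + 1) + 4^4 + 2 = 1282; 1282−1 = 1281

1171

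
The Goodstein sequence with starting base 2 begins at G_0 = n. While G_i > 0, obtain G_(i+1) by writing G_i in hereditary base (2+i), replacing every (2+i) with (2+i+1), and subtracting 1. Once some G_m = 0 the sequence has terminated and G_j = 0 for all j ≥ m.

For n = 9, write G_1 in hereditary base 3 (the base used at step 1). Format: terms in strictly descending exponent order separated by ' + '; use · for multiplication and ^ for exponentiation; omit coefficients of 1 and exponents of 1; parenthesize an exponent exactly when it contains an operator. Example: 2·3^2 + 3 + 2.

G_0=9  [base 2] 2^(2 + 1) + 1  →[2↦3]→  3^(3 + 1) + 1 = 82  −1 ⇒ G_1=81
G_1=81  [base 3] 3^(3 + 1)  →[3↦4]→  4^(4 + 1) = 1024  −1 ⇒ G_2=1023

3^(3 + 1)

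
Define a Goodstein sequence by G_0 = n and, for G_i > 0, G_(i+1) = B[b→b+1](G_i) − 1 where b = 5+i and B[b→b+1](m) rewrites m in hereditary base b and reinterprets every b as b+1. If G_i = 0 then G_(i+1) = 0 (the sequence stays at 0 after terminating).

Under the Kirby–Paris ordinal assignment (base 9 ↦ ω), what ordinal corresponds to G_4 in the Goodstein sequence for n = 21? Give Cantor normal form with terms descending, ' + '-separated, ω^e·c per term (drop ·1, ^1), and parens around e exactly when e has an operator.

ω·3 + 4

G_0=21  [base 5] 4·5 + 1  →[5↦6]→  4·6 + 1 = 25  −1 ⇒ G_1=24
G_1=24  [base 6] 4·6  →[6↦7]→  4·7 = 28  −1 ⇒ G_2=27
G_2=27  [base 7] 3·7 + 6  →[7↦8]→  3·8 + 6 = 30  −1 ⇒ G_3=29
G_3=29  [base 8] 3·8 + 5  →[8↦9]→  3·9 + 5 = 32  −1 ⇒ G_4=31
G_4=31  [base 9] 3·9 + 4  →[9↦10]→  3·10 + 4 = 34  −1 ⇒ G_5=33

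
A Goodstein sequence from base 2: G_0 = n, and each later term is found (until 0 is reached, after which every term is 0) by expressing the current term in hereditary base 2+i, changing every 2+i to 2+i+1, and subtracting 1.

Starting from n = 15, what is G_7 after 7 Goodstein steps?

3524450280

[0] 15 ≡ 2^(2 + 1) + 2^2 + 2 + 1 (base 2). Lift 3: 112. −1: 111.
[1] 111 ≡ 3^(3 + 1) + 3^3 + 3 (base 3). Lift 4: 1284. −1: 1283.
[2] 1283 ≡ 4^(4 + 1) + 4^4 + 3 (base 4). Lift 5: 18753. −1: 18752.
[3] 18752 ≡ 5^(5 + 1) + 5^5 + 2 (base 5). Lift 6: 326594. −1: 326593.
[4] 326593 ≡ 6^(6 + 1) + 6^6 + 1 (base 6). Lift 7: 6588345. −1: 6588344.
[5] 6588344 ≡ 7^(7 + 1) + 7^7 (base 7). Lift 8: 150994944. −1: 150994943.
[6] 150994943 ≡ 8^(8 + 1) + 7·8^7 + 7·8^6 + 7·8^5 + 7·8^4 + 7·8^3 + 7·8^2 + 7·8 + 7 (base 8). Lift 9: 3524450281. −1: 3524450280.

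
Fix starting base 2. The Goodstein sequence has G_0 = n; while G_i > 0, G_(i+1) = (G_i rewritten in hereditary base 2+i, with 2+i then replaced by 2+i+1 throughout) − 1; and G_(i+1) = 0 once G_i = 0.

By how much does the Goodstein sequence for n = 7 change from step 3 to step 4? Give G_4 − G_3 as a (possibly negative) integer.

7 —HB2→ 2^2 + 2 + 1 —bump→ 3^3 + 3 + 1 = 31 —(−1)→ 30
30 —HB3→ 3^3 + 3 —bump→ 4^4 + 4 = 260 —(−1)→ 259
259 —HB4→ 4^4 + 3 —bump→ 5^5 + 3 = 3128 —(−1)→ 3127
3127 —HB5→ 5^5 + 2 —bump→ 6^6 + 2 = 46658 —(−1)→ 46657

43530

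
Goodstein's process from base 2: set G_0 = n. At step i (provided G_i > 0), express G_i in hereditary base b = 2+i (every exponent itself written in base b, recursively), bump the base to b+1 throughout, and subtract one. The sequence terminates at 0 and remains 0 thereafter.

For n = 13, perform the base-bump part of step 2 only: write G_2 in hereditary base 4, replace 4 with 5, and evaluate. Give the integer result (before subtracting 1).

16093

G_0=13  [base 2] 2^(2 + 1) + 2^2 + 1  →[2↦3]→  3^(3 + 1) + 3^3 + 1 = 109  −1 ⇒ G_1=108
G_1=108  [base 3] 3^(3 + 1) + 3^3  →[3↦4]→  4^(4 + 1) + 4^4 = 1280  −1 ⇒ G_2=1279
G_2=1279  [base 4] 4^(4 + 1) + 3·4^3 + 3·4^2 + 3·4 + 3  →[4↦5]→  5^(5 + 1) + 3·5^3 + 3·5^2 + 3·5 + 3 = 16093  −1 ⇒ G_3=16092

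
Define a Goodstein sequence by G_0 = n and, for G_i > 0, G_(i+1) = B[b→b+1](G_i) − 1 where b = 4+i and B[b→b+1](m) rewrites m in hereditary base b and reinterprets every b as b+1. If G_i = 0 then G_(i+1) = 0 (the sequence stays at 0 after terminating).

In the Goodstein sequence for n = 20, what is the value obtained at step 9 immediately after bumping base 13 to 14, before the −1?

G_0 = 20. HB_4(20) = 4^2 + 4. Bump = 30. G_1 = 29.
G_1 = 29. HB_5(29) = 5^2 + 4. Bump = 40. G_2 = 39.
G_2 = 39. HB_6(39) = 6^2 + 3. Bump = 52. G_3 = 51.
G_3 = 51. HB_7(51) = 7^2 + 2. Bump = 66. G_4 = 65.
G_4 = 65. HB_8(65) = 8^2 + 1. Bump = 82. G_5 = 81.
G_5 = 81. HB_9(81) = 9^2. Bump = 100. G_6 = 99.
G_6 = 99. HB_10(99) = 9·10 + 9. Bump = 108. G_7 = 107.
G_7 = 107. HB_11(107) = 9·11 + 8. Bump = 116. G_8 = 115.
G_8 = 115. HB_12(115) = 9·12 + 7. Bump = 124. G_9 = 123.

132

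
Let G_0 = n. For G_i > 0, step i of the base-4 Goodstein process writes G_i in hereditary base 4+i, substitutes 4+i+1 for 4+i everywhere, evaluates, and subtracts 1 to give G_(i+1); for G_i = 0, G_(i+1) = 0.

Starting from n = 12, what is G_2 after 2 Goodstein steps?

base 4: 12 = 3·4; at 5: 3·5 = 15; next = 14
base 5: 14 = 2·5 + 4; at 6: 2·6 + 4 = 16; next = 15
base 6: 15 = 2·6 + 3; at 7: 2·7 + 3 = 17; next = 16

15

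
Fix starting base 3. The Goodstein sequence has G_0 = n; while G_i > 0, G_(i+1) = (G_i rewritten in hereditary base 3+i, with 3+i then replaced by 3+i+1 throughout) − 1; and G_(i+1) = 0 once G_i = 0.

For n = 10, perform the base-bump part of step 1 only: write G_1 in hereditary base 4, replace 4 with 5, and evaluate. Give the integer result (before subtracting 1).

25

base 3: 10 = 3^2 + 1; at 4: 4^2 + 1 = 17; next = 16
base 4: 16 = 4^2; at 5: 5^2 = 25; next = 24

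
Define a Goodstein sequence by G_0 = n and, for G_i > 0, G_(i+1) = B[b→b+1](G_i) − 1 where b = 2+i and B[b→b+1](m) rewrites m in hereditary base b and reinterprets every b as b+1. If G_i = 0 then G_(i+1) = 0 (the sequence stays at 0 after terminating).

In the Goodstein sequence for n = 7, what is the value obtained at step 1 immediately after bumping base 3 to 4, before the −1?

7 —HB2→ 2^2 + 2 + 1 —bump→ 3^3 + 3 + 1 = 31 —(−1)→ 30
30 —HB3→ 3^3 + 3 —bump→ 4^4 + 4 = 260 —(−1)→ 259

260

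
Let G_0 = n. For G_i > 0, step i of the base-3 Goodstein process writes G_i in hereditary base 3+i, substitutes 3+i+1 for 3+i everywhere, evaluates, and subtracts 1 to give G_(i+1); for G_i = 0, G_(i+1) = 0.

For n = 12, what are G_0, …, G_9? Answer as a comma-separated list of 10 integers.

12, 19, 27, 37, 49, 63, 69, 75, 81, 87

i=0: 12 = 3^2 + 3 (b=3); 3→4: 4^2 + 4 = 20; 20−1 = 19
i=1: 19 = 4^2 + 3 (b=4); 4→5: 5^2 + 3 = 28; 28−1 = 27
i=2: 27 = 5^2 + 2 (b=5); 5→6: 6^2 + 2 = 38; 38−1 = 37
i=3: 37 = 6^2 + 1 (b=6); 6→7: 7^2 + 1 = 50; 50−1 = 49
i=4: 49 = 7^2 (b=7); 7→8: 8^2 = 64; 64−1 = 63
i=5: 63 = 7·8 + 7 (b=8); 8→9: 7·9 + 7 = 70; 70−1 = 69
i=6: 69 = 7·9 + 6 (b=9); 9→10: 7·10 + 6 = 76; 76−1 = 75
i=7: 75 = 7·10 + 5 (b=10); 10→11: 7·11 + 5 = 82; 82−1 = 81
i=8: 81 = 7·11 + 4 (b=11); 11→12: 7·12 + 4 = 88; 88−1 = 87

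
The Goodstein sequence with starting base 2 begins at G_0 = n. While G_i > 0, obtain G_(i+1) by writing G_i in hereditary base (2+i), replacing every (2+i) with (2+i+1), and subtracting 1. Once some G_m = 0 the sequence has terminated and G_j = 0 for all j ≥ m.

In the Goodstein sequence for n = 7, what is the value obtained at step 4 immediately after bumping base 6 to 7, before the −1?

823544

i=0: 7 = 2^2 + 2 + 1 (b=2); 2→3: 3^3 + 3 + 1 = 31; 31−1 = 30
i=1: 30 = 3^3 + 3 (b=3); 3→4: 4^4 + 4 = 260; 260−1 = 259
i=2: 259 = 4^4 + 3 (b=4); 4→5: 5^5 + 3 = 3128; 3128−1 = 3127
i=3: 3127 = 5^5 + 2 (b=5); 5→6: 6^6 + 2 = 46658; 46658−1 = 46657
i=4: 46657 = 6^6 + 1 (b=6); 6→7: 7^7 + 1 = 823544; 823544−1 = 823543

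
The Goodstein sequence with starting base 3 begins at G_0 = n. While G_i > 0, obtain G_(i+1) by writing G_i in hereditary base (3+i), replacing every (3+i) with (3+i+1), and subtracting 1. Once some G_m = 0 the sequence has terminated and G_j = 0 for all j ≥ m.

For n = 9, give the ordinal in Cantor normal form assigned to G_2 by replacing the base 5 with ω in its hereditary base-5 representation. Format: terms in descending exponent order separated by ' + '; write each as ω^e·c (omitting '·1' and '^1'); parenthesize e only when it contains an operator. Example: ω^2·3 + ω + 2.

ω·3 + 2

step 0: 9 = 3^2; sub 4 for 3: 4^2; = 16; G_1 = 16−1 = 15
step 1: 15 = 3·4 + 3; sub 5 for 4: 3·5 + 3; = 18; G_2 = 18−1 = 17
step 2: 17 = 3·5 + 2; sub 6 for 5: 3·6 + 2; = 20; G_3 = 20−1 = 19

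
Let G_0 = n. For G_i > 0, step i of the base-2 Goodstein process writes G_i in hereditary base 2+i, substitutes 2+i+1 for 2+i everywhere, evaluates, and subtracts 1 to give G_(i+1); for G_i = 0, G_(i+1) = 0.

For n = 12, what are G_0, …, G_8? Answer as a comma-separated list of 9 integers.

[0] 12 ≡ 2^(2 + 1) + 2^2 (base 2). Lift 3: 108. −1: 107.
[1] 107 ≡ 3^(3 + 1) + 2·3^2 + 2·3 + 2 (base 3). Lift 4: 1066. −1: 1065.
[2] 1065 ≡ 4^(4 + 1) + 2·4^2 + 2·4 + 1 (base 4). Lift 5: 15686. −1: 15685.
[3] 15685 ≡ 5^(5 + 1) + 2·5^2 + 2·5 (base 5). Lift 6: 280020. −1: 280019.
[4] 280019 ≡ 6^(6 + 1) + 2·6^2 + 6 + 5 (base 6). Lift 7: 5764911. −1: 5764910.
[5] 5764910 ≡ 7^(7 + 1) + 2·7^2 + 7 + 4 (base 7). Lift 8: 134217868. −1: 134217867.
[6] 134217867 ≡ 8^(8 + 1) + 2·8^2 + 8 + 3 (base 8). Lift 9: 3486784575. −1: 3486784574.
[7] 3486784574 ≡ 9^(9 + 1) + 2·9^2 + 9 + 2 (base 9). Lift 10: 100000000212. −1: 100000000211.

12, 107, 1065, 15685, 280019, 5764910, 134217867, 3486784574, 100000000211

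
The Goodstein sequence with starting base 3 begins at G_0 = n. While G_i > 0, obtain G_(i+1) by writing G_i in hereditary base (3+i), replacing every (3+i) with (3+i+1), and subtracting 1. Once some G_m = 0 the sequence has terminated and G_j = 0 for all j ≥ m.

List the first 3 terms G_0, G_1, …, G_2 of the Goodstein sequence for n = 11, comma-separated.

11 —HB3→ 3^2 + 2 —bump→ 4^2 + 2 = 18 —(−1)→ 17
17 —HB4→ 4^2 + 1 —bump→ 5^2 + 1 = 26 —(−1)→ 25

11, 17, 25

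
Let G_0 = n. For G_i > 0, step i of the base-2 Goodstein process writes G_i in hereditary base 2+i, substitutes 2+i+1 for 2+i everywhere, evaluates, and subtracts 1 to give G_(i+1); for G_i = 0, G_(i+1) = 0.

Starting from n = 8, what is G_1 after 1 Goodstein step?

80

base 2: 8 = 2^(2 + 1); at 3: 3^(3 + 1) = 81; next = 80
base 3: 80 = 2·3^3 + 2·3^2 + 2·3 + 2; at 4: 2·4^4 + 2·4^2 + 2·4 + 2 = 554; next = 553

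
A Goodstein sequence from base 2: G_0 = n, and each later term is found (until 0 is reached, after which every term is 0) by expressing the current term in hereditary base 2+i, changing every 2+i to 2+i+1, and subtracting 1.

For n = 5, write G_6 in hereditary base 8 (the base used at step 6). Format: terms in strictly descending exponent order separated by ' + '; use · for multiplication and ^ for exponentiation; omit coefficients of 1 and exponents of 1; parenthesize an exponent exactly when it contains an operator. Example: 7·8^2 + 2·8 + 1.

G_0=5  [base 2] 2^2 + 1  →[2↦3]→  3^3 + 1 = 28  −1 ⇒ G_1=27
G_1=27  [base 3] 3^3  →[3↦4]→  4^4 = 256  −1 ⇒ G_2=255
G_2=255  [base 4] 3·4^3 + 3·4^2 + 3·4 + 3  →[4↦5]→  3·5^3 + 3·5^2 + 3·5 + 3 = 468  −1 ⇒ G_3=467
G_3=467  [base 5] 3·5^3 + 3·5^2 + 3·5 + 2  →[5↦6]→  3·6^3 + 3·6^2 + 3·6 + 2 = 776  −1 ⇒ G_4=775
G_4=775  [base 6] 3·6^3 + 3·6^2 + 3·6 + 1  →[6↦7]→  3·7^3 + 3·7^2 + 3·7 + 1 = 1198  −1 ⇒ G_5=1197
G_5=1197  [base 7] 3·7^3 + 3·7^2 + 3·7  →[7↦8]→  3·8^3 + 3·8^2 + 3·8 = 1752  −1 ⇒ G_6=1751
G_6=1751  [base 8] 3·8^3 + 3·8^2 + 2·8 + 7  →[8↦9]→  3·9^3 + 3·9^2 + 2·9 + 7 = 2455  −1 ⇒ G_7=2454

3·8^3 + 3·8^2 + 2·8 + 7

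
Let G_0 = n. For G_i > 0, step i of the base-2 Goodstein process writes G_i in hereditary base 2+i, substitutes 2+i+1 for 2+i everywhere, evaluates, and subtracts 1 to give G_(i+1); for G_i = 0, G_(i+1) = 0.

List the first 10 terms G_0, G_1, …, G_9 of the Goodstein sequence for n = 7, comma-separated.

[0] 7 ≡ 2^2 + 2 + 1 (base 2). Lift 3: 31. −1: 30.
[1] 30 ≡ 3^3 + 3 (base 3). Lift 4: 260. −1: 259.
[2] 259 ≡ 4^4 + 3 (base 4). Lift 5: 3128. −1: 3127.
[3] 3127 ≡ 5^5 + 2 (base 5). Lift 6: 46658. −1: 46657.
[4] 46657 ≡ 6^6 + 1 (base 6). Lift 7: 823544. −1: 823543.
[5] 823543 ≡ 7^7 (base 7). Lift 8: 16777216. −1: 16777215.
[6] 16777215 ≡ 7·8^7 + 7·8^6 + 7·8^5 + 7·8^4 + 7·8^3 + 7·8^2 + 7·8 + 7 (base 8). Lift 9: 37665880. −1: 37665879.
[7] 37665879 ≡ 7·9^7 + 7·9^6 + 7·9^5 + 7·9^4 + 7·9^3 + 7·9^2 + 7·9 + 6 (base 9). Lift 10: 77777776. −1: 77777775.
[8] 77777775 ≡ 7·10^7 + 7·10^6 + 7·10^5 + 7·10^4 + 7·10^3 + 7·10^2 + 7·10 + 5 (base 10). Lift 11: 150051214. −1: 150051213.

7, 30, 259, 3127, 46657, 823543, 16777215, 37665879, 77777775, 150051213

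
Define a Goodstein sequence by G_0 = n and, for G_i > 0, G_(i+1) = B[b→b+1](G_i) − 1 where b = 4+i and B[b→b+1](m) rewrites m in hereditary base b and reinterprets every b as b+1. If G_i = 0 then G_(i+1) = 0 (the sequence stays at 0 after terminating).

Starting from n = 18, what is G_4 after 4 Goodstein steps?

i=0: 18 = 4^2 + 2 (b=4); 4→5: 5^2 + 2 = 27; 27−1 = 26
i=1: 26 = 5^2 + 1 (b=5); 5→6: 6^2 + 1 = 37; 37−1 = 36
i=2: 36 = 6^2 (b=6); 6→7: 7^2 = 49; 49−1 = 48
i=3: 48 = 6·7 + 6 (b=7); 7→8: 6·8 + 6 = 54; 54−1 = 53
i=4: 53 = 6·8 + 5 (b=8); 8→9: 6·9 + 5 = 59; 59−1 = 58

53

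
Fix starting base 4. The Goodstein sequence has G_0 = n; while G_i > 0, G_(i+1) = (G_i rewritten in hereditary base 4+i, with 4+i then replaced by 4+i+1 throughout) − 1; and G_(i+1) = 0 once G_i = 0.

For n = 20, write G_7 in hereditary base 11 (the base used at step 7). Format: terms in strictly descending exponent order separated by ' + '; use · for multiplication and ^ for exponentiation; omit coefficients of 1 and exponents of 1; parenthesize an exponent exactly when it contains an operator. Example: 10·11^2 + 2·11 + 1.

(0) 20|_4 = 4^2 + 4 ↦ 5^2 + 5|_5 = 30 ⇒ 29
(1) 29|_5 = 5^2 + 4 ↦ 6^2 + 4|_6 = 40 ⇒ 39
(2) 39|_6 = 6^2 + 3 ↦ 7^2 + 3|_7 = 52 ⇒ 51
(3) 51|_7 = 7^2 + 2 ↦ 8^2 + 2|_8 = 66 ⇒ 65
(4) 65|_8 = 8^2 + 1 ↦ 9^2 + 1|_9 = 82 ⇒ 81
(5) 81|_9 = 9^2 ↦ 10^2|_10 = 100 ⇒ 99
(6) 99|_10 = 9·10 + 9 ↦ 9·11 + 9|_11 = 108 ⇒ 107
(7) 107|_11 = 9·11 + 8 ↦ 9·12 + 8|_12 = 116 ⇒ 115

9·11 + 8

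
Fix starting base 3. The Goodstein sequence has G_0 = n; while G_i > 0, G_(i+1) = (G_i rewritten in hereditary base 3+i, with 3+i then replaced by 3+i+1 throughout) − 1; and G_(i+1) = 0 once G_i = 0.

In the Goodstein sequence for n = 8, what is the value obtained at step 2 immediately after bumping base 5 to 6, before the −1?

base 3: 8 = 2·3 + 2; at 4: 2·4 + 2 = 10; next = 9
base 4: 9 = 2·4 + 1; at 5: 2·5 + 1 = 11; next = 10
base 5: 10 = 2·5; at 6: 2·6 = 12; next = 11

12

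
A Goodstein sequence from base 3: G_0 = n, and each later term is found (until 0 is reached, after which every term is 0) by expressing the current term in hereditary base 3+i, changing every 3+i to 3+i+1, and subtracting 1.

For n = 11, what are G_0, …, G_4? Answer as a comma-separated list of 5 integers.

11, 17, 25, 35, 39

i=0: 11 = 3^2 + 2 (b=3); 3→4: 4^2 + 2 = 18; 18−1 = 17
i=1: 17 = 4^2 + 1 (b=4); 4→5: 5^2 + 1 = 26; 26−1 = 25
i=2: 25 = 5^2 (b=5); 5→6: 6^2 = 36; 36−1 = 35
i=3: 35 = 5·6 + 5 (b=6); 6→7: 5·7 + 5 = 40; 40−1 = 39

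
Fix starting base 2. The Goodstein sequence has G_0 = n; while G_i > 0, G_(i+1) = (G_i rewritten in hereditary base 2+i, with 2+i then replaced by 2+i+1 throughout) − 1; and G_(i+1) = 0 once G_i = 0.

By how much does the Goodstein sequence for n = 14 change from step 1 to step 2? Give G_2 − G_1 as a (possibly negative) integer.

[0] 14 ≡ 2^(2 + 1) + 2^2 + 2 (base 2). Lift 3: 111. −1: 110.
[1] 110 ≡ 3^(3 + 1) + 3^3 + 2 (base 3). Lift 4: 1282. −1: 1281.

1171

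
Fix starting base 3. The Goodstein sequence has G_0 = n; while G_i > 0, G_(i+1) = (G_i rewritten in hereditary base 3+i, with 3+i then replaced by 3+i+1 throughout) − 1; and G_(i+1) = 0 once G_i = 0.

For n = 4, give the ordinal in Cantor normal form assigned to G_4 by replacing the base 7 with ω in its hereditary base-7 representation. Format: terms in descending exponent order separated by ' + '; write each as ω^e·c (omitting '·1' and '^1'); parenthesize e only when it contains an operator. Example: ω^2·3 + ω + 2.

2

base 3: 4 = 3 + 1; at 4: 4 + 1 = 5; next = 4
base 4: 4 = 4; at 5: 5 = 5; next = 4
base 5: 4 = 4; at 6: 4 = 4; next = 3
base 6: 3 = 3; at 7: 3 = 3; next = 2
base 7: 2 = 2; at 8: 2 = 2; next = 1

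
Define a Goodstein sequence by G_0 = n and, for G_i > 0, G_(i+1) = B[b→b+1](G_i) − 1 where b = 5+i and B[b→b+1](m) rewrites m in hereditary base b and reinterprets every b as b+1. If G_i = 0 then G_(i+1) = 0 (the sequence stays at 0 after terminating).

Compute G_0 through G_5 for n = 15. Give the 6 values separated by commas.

15, 17, 18, 19, 20, 21

G_0=15  [base 5] 3·5  →[5↦6]→  3·6 = 18  −1 ⇒ G_1=17
G_1=17  [base 6] 2·6 + 5  →[6↦7]→  2·7 + 5 = 19  −1 ⇒ G_2=18
G_2=18  [base 7] 2·7 + 4  →[7↦8]→  2·8 + 4 = 20  −1 ⇒ G_3=19
G_3=19  [base 8] 2·8 + 3  →[8↦9]→  2·9 + 3 = 21  −1 ⇒ G_4=20
G_4=20  [base 9] 2·9 + 2  →[9↦10]→  2·10 + 2 = 22  −1 ⇒ G_5=21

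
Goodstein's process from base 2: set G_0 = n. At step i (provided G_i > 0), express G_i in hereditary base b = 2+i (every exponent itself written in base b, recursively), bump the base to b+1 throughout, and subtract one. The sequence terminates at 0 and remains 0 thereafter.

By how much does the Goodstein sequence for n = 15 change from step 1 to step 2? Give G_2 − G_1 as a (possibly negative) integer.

1172

base 2: 15 = 2^(2 + 1) + 2^2 + 2 + 1; at 3: 3^(3 + 1) + 3^3 + 3 + 1 = 112; next = 111
base 3: 111 = 3^(3 + 1) + 3^3 + 3; at 4: 4^(4 + 1) + 4^4 + 4 = 1284; next = 1283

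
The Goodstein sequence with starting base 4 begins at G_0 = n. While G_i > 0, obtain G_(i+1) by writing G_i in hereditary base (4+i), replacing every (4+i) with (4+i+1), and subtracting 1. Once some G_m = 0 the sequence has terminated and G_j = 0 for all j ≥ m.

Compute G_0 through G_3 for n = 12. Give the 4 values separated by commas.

G_0=12  [base 4] 3·4  →[4↦5]→  3·5 = 15  −1 ⇒ G_1=14
G_1=14  [base 5] 2·5 + 4  →[5↦6]→  2·6 + 4 = 16  −1 ⇒ G_2=15
G_2=15  [base 6] 2·6 + 3  →[6↦7]→  2·7 + 3 = 17  −1 ⇒ G_3=16

12, 14, 15, 16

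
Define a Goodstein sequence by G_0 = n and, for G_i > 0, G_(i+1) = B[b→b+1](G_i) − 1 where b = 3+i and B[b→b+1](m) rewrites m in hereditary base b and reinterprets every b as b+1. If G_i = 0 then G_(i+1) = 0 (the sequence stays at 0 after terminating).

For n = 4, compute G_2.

4 —HB3→ 3 + 1 —bump→ 4 + 1 = 5 —(−1)→ 4
4 —HB4→ 4 —bump→ 5 = 5 —(−1)→ 4

4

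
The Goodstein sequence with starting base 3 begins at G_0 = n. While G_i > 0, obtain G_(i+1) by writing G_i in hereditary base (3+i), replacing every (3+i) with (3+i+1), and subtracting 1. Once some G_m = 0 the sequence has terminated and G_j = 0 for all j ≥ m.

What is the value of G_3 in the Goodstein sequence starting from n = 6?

7

(0) 6|_3 = 2·3 ↦ 2·4|_4 = 8 ⇒ 7
(1) 7|_4 = 4 + 3 ↦ 5 + 3|_5 = 8 ⇒ 7
(2) 7|_5 = 5 + 2 ↦ 6 + 2|_6 = 8 ⇒ 7
(3) 7|_6 = 6 + 1 ↦ 7 + 1|_7 = 8 ⇒ 7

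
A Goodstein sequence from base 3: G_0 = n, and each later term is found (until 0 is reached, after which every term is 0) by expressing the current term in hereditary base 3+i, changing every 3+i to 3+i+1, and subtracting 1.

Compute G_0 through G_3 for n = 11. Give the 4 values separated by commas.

11, 17, 25, 35

step 0: 11 = 3^2 + 2; sub 4 for 3: 4^2 + 2; = 18; G_1 = 18−1 = 17
step 1: 17 = 4^2 + 1; sub 5 for 4: 5^2 + 1; = 26; G_2 = 26−1 = 25
step 2: 25 = 5^2; sub 6 for 5: 6^2; = 36; G_3 = 36−1 = 35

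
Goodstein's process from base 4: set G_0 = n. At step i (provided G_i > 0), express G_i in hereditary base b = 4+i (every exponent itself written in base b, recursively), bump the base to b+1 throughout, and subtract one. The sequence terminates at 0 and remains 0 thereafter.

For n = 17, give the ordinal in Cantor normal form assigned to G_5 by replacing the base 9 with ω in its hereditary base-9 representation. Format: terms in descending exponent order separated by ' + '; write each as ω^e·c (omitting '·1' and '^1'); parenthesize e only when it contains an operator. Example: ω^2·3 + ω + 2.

G_0=17  [base 4] 4^2 + 1  →[4↦5]→  5^2 + 1 = 26  −1 ⇒ G_1=25
G_1=25  [base 5] 5^2  →[5↦6]→  6^2 = 36  −1 ⇒ G_2=35
G_2=35  [base 6] 5·6 + 5  →[6↦7]→  5·7 + 5 = 40  −1 ⇒ G_3=39
G_3=39  [base 7] 5·7 + 4  →[7↦8]→  5·8 + 4 = 44  −1 ⇒ G_4=43
G_4=43  [base 8] 5·8 + 3  →[8↦9]→  5·9 + 3 = 48  −1 ⇒ G_5=47

ω·5 + 2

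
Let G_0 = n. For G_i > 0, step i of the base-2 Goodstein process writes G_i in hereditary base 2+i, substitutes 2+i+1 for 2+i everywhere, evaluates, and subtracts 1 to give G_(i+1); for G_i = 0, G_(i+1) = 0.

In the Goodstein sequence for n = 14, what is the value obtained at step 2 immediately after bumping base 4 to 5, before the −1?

step 0: 14 = 2^(2 + 1) + 2^2 + 2; sub 3 for 2: 3^(3 + 1) + 3^3 + 3; = 111; G_1 = 111−1 = 110
step 1: 110 = 3^(3 + 1) + 3^3 + 2; sub 4 for 3: 4^(4 + 1) + 4^4 + 2; = 1282; G_2 = 1282−1 = 1281
step 2: 1281 = 4^(4 + 1) + 4^4 + 1; sub 5 for 4: 5^(5 + 1) + 5^5 + 1; = 18751; G_3 = 18751−1 = 18750

18751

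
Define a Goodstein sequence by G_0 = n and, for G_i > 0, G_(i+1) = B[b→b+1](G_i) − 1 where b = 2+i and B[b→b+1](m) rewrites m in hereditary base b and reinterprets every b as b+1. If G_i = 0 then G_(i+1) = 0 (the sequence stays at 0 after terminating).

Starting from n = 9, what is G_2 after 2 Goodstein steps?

1023

i=0: 9 = 2^(2 + 1) + 1 (b=2); 2→3: 3^(3 + 1) + 1 = 82; 82−1 = 81
i=1: 81 = 3^(3 + 1) (b=3); 3→4: 4^(4 + 1) = 1024; 1024−1 = 1023
i=2: 1023 = 3·4^4 + 3·4^3 + 3·4^2 + 3·4 + 3 (b=4); 4→5: 3·5^5 + 3·5^3 + 3·5^2 + 3·5 + 3 = 9843; 9843−1 = 9842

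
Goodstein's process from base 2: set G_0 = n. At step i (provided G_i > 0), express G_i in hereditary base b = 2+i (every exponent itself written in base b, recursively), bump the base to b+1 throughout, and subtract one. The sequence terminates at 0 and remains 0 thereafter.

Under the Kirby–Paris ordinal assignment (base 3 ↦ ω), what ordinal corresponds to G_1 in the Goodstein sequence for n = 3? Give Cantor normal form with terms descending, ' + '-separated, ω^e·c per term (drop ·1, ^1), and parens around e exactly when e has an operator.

3 —HB2→ 2 + 1 —bump→ 3 + 1 = 4 —(−1)→ 3
3 —HB3→ 3 —bump→ 4 = 4 —(−1)→ 3

ω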